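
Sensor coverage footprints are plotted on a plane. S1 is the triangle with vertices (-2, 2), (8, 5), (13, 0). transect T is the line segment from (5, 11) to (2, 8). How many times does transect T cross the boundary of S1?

The segment lies entirely outside S1 and never meets its boundary.

0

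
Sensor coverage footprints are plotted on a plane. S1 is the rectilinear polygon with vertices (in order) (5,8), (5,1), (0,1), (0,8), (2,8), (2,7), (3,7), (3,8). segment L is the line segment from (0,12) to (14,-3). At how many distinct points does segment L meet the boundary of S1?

2

The segment meets the boundary at (5,6.643), (3.733,8).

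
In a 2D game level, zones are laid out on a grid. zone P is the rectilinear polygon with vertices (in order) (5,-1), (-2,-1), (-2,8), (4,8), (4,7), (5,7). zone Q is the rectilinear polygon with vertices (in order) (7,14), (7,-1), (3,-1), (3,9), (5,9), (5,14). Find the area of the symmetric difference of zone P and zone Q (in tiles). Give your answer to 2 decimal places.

|zone P| = 62, |zone Q| = 50, |zone P∩zone Q| = 17.
|zone P △ zone Q| = |zone P| + |zone Q| − 2·|zone P∩zone Q| = 62 + 50 − 34 = 78.00.

78.00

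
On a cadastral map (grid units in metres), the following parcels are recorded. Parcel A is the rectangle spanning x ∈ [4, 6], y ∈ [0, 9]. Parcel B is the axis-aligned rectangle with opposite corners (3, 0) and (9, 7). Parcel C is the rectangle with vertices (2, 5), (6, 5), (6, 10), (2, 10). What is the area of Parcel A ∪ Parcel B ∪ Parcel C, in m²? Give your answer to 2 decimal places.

56.00

By inclusion–exclusion:
Individual areas: |Parcel A| = 18, |Parcel B| = 42, |Parcel C| = 20.
|Parcel A∩Parcel B|: x∈[4,6], y∈[0,7] → 2·7 = 14.
|Parcel A∩Parcel C|: x∈[4,6], y∈[5,9] → 2·4 = 8.
|Parcel B∩Parcel C|: x∈[3,6], y∈[5,7] → 3·2 = 6.
|Parcel A∩Parcel B∩Parcel C| = 4.
|Parcel A ∪ Parcel B ∪ Parcel C| = 80 − 28 + 4 = 56.00.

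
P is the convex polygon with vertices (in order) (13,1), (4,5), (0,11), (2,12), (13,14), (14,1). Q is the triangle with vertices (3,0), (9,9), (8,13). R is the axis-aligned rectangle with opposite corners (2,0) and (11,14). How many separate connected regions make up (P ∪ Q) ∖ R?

(P ∪ Q) ∖ R splits into 2 disjoint pieces (area 4, area 31.2475).

2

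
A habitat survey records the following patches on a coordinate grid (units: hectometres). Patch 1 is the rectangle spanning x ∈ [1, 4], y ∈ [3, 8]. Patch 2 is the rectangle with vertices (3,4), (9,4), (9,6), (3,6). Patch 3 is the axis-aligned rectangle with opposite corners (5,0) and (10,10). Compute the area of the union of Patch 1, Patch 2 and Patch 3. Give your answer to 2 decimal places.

67.00

By inclusion–exclusion:
Individual areas: |Patch 1| = 15, |Patch 2| = 12, |Patch 3| = 50.
|Patch 1∩Patch 2|: x∈[3,4], y∈[4,6] → 1·2 = 2.
|Patch 1∩Patch 3| = 0 (no overlap).
|Patch 2∩Patch 3|: x∈[5,9], y∈[4,6] → 4·2 = 8.
|Patch 1∩Patch 2∩Patch 3| = 0.
|Patch 1 ∪ Patch 2 ∪ Patch 3| = 77 − 10 + 0 = 67.00.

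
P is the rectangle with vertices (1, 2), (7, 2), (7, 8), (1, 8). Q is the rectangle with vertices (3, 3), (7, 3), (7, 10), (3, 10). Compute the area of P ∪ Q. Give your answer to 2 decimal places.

44.00

By inclusion–exclusion:
Individual areas: |P| = 36, |Q| = 28.
|P∩Q|: x∈[3,7], y∈[3,8] → 4·5 = 20.
|P ∪ Q| = 64 − 20 = 44.00.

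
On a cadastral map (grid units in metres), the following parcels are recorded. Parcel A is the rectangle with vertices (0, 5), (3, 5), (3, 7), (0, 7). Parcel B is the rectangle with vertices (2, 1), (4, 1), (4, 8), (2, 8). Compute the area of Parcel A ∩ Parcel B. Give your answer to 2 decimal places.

|Parcel A∩Parcel B|: x∈[2,3], y∈[5,7] → 1·2 = 2.

2.00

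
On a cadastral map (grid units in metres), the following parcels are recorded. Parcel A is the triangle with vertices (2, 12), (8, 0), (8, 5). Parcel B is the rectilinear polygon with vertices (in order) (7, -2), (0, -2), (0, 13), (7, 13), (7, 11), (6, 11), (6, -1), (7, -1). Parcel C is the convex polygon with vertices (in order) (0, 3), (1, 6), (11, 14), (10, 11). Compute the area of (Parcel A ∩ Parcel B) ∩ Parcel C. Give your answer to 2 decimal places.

The region (Parcel A ∩ Parcel B) ∩ Parcel C is the polygon with vertices (5.763,7.61), (4.643,6.714), (3.857,8.286), (4.644,8.915).
By the shoelace formula its area is 2.10.

2.10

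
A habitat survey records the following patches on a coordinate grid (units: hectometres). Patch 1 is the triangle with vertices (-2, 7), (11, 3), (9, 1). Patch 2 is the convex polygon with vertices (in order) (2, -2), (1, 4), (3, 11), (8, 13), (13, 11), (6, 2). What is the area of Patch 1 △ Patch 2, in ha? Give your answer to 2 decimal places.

89.27

|Patch 1| = 17, |Patch 2| = 88.5, |Patch 1∩Patch 2| = 8.1133.
|Patch 1 △ Patch 2| = |Patch 1| + |Patch 2| − 2·|Patch 1∩Patch 2| = 17 + 88.5 − 16.2266 = 89.27.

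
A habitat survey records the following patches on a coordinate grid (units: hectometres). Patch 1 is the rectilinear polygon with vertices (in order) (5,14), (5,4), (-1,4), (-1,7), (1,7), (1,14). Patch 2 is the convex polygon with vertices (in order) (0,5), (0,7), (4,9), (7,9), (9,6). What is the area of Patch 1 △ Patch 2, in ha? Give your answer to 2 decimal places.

|Patch 1| = 46, |Patch 2| = 24.5, |Patch 1∩Patch 2| = 14.3611.
|Patch 1 △ Patch 2| = |Patch 1| + |Patch 2| − 2·|Patch 1∩Patch 2| = 46 + 24.5 − 28.7222 = 41.78.

41.78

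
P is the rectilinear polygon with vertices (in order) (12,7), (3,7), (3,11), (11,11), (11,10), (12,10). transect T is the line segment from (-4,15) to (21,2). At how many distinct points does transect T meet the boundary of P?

2

The segment meets the boundary at (11.385,7), (3.692,11).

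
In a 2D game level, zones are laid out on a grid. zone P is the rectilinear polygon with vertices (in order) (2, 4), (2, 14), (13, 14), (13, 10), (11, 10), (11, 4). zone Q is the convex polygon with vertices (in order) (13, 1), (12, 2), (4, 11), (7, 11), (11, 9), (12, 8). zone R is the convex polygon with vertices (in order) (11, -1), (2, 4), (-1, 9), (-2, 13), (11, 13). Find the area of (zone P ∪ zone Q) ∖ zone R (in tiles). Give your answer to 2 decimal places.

25.94

|zone P ∪ zone Q| = 107.2778.
|(zone P ∪ zone Q) ∩ zone R| = 81.3403.
|(zone P ∪ zone Q) ∖ zone R| = 107.2778 − 81.3403 = 25.94.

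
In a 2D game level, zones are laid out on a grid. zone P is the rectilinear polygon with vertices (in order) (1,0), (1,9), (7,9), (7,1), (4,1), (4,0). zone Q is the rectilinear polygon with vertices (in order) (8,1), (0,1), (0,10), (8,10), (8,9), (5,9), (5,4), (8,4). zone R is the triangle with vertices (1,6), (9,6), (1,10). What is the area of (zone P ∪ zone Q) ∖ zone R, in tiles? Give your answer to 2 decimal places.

55.00

|zone P ∪ zone Q| = 70.
|(zone P ∪ zone Q) ∩ zone R| = 15.
|(zone P ∪ zone Q) ∖ zone R| = 70 − 15 = 55.00.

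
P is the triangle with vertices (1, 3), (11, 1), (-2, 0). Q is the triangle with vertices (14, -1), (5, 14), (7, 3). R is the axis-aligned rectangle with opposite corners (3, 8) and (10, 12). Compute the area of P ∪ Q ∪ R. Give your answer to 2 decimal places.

By inclusion–exclusion:
Individual areas: |P| = 18, |Q| = 34.5, |R| = 28.
|P∩Q| = 0.0469.
|P∩R| = 0.
|Q∩R| = 6.6909.
|P∩Q∩R| = 0.
|P ∪ Q ∪ R| = 80.5 − 6.7378 + 0 = 73.76.

73.76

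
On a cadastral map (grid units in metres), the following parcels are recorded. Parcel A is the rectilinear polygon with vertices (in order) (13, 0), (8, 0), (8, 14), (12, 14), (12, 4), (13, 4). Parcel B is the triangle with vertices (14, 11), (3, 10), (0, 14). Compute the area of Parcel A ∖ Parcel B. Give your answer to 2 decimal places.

|Parcel A| = 60, |Parcel A∩Parcel B| = 4.8831.
|Parcel A ∖ Parcel B| = |Parcel A| − |Parcel A∩Parcel B| = 60 − 4.8831 = 55.12.

55.12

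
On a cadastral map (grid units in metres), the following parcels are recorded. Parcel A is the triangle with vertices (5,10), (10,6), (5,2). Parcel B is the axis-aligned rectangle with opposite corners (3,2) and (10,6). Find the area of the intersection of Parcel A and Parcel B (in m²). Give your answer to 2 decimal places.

10.00

The intersection is the polygon with vertices (5,2), (5,6), (10,6).
By the shoelace formula its area is 10.00.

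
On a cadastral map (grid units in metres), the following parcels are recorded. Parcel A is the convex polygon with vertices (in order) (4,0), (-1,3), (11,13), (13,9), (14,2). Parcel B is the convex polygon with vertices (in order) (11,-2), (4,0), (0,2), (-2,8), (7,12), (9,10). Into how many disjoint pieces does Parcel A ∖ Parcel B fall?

2

Parcel A ∖ Parcel B splits into 2 disjoint pieces (area 0.3116, area 38.2859).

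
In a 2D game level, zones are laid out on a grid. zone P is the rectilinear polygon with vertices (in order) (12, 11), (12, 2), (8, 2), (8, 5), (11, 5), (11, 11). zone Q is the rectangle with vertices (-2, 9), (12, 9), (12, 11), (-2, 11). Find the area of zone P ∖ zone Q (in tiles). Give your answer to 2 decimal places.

|zone P| = 18, |zone P∩zone Q| = 2.
|zone P ∖ zone Q| = |zone P| − |zone P∩zone Q| = 18 − 2 = 16.00.

16.00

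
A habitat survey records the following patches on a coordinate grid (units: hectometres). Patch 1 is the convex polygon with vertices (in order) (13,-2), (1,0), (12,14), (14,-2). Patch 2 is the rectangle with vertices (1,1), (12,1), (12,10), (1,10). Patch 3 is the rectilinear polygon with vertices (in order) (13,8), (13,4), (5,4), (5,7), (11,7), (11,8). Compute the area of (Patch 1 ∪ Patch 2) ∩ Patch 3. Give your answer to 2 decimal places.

The region (Patch 1 ∪ Patch 2) ∩ Patch 3 is the polygon with vertices (13,6), (13,4), (5,4), (5,7), (11,7), (11,8), (12.75,8).
By the shoelace formula its area is 25.75.

25.75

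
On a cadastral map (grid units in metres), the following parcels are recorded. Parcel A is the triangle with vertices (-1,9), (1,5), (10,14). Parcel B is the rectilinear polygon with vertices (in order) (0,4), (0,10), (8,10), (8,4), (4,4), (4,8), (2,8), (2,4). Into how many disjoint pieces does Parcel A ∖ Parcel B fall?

3

Parcel A ∖ Parcel B splits into 3 disjoint pieces (area 1.2273, area 2, area 9.6).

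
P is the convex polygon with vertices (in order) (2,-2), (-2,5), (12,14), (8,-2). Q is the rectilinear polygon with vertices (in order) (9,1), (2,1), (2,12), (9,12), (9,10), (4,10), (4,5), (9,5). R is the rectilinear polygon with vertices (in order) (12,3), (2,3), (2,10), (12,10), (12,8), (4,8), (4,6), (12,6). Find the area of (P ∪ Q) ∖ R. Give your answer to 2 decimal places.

|P ∪ Q| = 129.3631.
|(P ∪ Q) ∩ R| = 43.3591.
|(P ∪ Q) ∖ R| = 129.3631 − 43.3591 = 86.00.

86.00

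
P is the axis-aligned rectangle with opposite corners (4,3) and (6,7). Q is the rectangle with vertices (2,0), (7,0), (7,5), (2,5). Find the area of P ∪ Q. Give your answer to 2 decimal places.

29.00

By inclusion–exclusion:
Individual areas: |P| = 8, |Q| = 25.
|P∩Q|: x∈[4,6], y∈[3,5] → 2·2 = 4.
|P ∪ Q| = 33 − 4 = 29.00.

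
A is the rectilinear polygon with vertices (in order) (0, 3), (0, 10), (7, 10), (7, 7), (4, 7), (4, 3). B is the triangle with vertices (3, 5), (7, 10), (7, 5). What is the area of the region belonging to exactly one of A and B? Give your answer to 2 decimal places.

38.55

|A| = 37, |B| = 10, |A∩B| = 4.225.
|A △ B| = |A| + |B| − 2·|A∩B| = 37 + 10 − 8.45 = 38.55.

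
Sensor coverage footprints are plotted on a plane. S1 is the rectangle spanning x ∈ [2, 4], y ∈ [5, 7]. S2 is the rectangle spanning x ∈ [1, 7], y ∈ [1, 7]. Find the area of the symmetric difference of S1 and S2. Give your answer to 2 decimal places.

32.00

|S1∩S2|: x∈[2,4], y∈[5,7] → 2·2 = 4.
|S1 △ S2| = |S1| + |S2| − 2·|S1∩S2| = 4 + 36 − 8 = 32.00.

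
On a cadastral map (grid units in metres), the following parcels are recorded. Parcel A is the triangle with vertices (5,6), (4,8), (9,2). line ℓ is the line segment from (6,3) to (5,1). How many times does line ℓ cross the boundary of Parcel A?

0

The segment lies entirely outside Parcel A and never meets its boundary.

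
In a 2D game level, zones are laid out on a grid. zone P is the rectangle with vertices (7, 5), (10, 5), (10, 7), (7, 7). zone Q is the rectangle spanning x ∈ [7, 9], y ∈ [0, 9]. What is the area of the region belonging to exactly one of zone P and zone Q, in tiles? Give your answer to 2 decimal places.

|zone P∩zone Q|: x∈[7,9], y∈[5,7] → 2·2 = 4.
|zone P △ zone Q| = |zone P| + |zone Q| − 2·|zone P∩zone Q| = 6 + 18 − 8 = 16.00.

16.00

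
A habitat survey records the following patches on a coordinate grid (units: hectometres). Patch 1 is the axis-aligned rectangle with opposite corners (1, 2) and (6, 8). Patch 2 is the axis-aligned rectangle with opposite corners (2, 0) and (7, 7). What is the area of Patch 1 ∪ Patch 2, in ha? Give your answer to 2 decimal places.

45.00

By inclusion–exclusion:
Individual areas: |Patch 1| = 30, |Patch 2| = 35.
|Patch 1∩Patch 2|: x∈[2,6], y∈[2,7] → 4·5 = 20.
|Patch 1 ∪ Patch 2| = 65 − 20 = 45.00.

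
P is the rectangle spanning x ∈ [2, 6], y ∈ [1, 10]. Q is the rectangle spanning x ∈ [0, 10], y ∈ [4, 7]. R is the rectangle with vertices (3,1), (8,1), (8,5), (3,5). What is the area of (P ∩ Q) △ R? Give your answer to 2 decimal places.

|P ∩ Q| = 12.
|(P ∩ Q) ∩ R| = 3.
|(P ∩ Q) △ R| = 12 + 20 − 6 = 26.00.

26.00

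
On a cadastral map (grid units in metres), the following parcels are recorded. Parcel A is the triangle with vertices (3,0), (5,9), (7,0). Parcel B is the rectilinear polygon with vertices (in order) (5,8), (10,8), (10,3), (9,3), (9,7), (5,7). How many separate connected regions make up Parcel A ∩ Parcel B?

1

Parcel A ∩ Parcel B is a single connected region.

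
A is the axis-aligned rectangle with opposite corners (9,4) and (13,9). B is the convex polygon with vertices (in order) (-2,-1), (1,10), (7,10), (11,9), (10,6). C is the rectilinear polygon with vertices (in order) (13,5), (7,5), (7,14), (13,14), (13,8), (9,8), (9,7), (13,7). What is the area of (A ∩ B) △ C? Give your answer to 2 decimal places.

|A ∩ B| = 4.7917.
|(A ∩ B) ∩ C| = 3.2917.
|(A ∩ B) △ C| = 4.7917 + 50 − 6.5833 = 48.21.

48.21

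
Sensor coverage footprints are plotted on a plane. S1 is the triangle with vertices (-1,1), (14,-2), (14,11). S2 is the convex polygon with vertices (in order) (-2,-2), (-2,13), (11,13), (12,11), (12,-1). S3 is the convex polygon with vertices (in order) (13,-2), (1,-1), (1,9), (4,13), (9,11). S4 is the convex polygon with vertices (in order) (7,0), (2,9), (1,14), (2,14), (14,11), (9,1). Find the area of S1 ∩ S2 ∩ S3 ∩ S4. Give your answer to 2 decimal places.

29.24

The intersection is the polygon with vertices (10.905,4.809), (9,1), (7,0), (4.432,4.622), (9.851,8.234).
By the shoelace formula its area is 29.24.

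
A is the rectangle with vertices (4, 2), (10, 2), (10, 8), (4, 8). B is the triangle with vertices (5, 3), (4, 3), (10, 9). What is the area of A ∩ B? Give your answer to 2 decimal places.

2.92

The intersection is the polygon with vertices (9.167,8), (5,3), (4,3), (9,8).
By the shoelace formula its area is 2.92.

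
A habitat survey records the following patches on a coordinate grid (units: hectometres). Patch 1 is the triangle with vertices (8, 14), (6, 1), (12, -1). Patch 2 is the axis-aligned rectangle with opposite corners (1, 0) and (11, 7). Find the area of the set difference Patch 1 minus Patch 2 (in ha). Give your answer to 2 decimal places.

12.68

|Patch 1| = 41, |Patch 1∩Patch 2| = 28.3224.
|Patch 1 ∖ Patch 2| = |Patch 1| − |Patch 1∩Patch 2| = 41 − 28.3224 = 12.68.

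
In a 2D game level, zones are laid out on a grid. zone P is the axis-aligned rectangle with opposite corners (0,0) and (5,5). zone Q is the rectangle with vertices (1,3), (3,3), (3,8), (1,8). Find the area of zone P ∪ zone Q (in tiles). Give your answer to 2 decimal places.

31.00

By inclusion–exclusion:
Individual areas: |zone P| = 25, |zone Q| = 10.
|zone P∩zone Q|: x∈[1,3], y∈[3,5] → 2·2 = 4.
|zone P ∪ zone Q| = 35 − 4 = 31.00.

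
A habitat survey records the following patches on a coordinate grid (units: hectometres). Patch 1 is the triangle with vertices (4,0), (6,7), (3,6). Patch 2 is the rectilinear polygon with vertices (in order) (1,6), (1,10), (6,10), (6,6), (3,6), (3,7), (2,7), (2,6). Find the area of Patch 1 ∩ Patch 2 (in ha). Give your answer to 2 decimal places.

The intersection is the polygon with vertices (5.714,6), (3,6), (6,7).
By the shoelace formula its area is 1.36.

1.36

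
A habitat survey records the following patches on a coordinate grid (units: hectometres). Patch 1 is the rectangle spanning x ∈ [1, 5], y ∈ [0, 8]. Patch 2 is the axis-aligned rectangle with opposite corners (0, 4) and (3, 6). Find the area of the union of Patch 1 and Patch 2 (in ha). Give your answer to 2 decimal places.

34.00

By inclusion–exclusion:
Individual areas: |Patch 1| = 32, |Patch 2| = 6.
|Patch 1∩Patch 2|: x∈[1,3], y∈[4,6] → 2·2 = 4.
|Patch 1 ∪ Patch 2| = 38 − 4 = 34.00.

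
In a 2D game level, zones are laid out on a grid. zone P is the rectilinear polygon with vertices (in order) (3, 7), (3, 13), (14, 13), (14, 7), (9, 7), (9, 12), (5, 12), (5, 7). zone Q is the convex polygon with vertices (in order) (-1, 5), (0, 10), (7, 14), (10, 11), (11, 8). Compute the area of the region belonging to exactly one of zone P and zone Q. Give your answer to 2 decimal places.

67.39

|zone P| = 46, |zone Q| = 60.5, |zone P∩zone Q| = 19.5536.
|zone P △ zone Q| = |zone P| + |zone Q| − 2·|zone P∩zone Q| = 46 + 60.5 − 39.1071 = 67.39.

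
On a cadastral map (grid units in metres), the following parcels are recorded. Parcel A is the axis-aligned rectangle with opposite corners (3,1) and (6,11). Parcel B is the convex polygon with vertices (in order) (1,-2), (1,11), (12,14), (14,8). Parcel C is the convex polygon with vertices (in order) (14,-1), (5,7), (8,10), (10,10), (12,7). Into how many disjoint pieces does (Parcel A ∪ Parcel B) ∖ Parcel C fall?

1

(Parcel A ∪ Parcel B) ∖ Parcel C is a single connected region.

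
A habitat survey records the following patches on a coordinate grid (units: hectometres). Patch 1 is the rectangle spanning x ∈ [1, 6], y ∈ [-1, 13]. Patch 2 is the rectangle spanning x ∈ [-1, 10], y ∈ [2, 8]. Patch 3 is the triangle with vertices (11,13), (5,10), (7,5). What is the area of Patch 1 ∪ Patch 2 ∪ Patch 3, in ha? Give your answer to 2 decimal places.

By inclusion–exclusion:
Individual areas: |Patch 1| = 70, |Patch 2| = 66, |Patch 3| = 18.
|Patch 1∩Patch 2|: x∈[1,6], y∈[2,8] → 5·6 = 30.
|Patch 1∩Patch 3| = 1.5.
|Patch 2∩Patch 3| = 4.05.
|Patch 1∩Patch 2∩Patch 3| = 0.05.
|Patch 1 ∪ Patch 2 ∪ Patch 3| = 154 − 35.55 + 0.05 = 118.50.

118.50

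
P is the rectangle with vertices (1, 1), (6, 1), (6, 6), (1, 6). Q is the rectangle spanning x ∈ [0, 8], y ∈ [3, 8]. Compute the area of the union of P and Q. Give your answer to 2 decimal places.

By inclusion–exclusion:
Individual areas: |P| = 25, |Q| = 40.
|P∩Q|: x∈[1,6], y∈[3,6] → 5·3 = 15.
|P ∪ Q| = 65 − 15 = 50.00.

50.00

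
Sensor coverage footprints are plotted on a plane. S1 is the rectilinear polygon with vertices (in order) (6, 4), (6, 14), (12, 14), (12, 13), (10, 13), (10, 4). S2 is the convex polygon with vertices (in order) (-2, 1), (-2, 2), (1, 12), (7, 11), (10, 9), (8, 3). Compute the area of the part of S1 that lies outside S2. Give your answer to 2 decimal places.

21.08

|S1| = 42, |S1∩S2| = 20.9167.
|S1 ∖ S2| = |S1| − |S1∩S2| = 42 − 20.9167 = 21.08.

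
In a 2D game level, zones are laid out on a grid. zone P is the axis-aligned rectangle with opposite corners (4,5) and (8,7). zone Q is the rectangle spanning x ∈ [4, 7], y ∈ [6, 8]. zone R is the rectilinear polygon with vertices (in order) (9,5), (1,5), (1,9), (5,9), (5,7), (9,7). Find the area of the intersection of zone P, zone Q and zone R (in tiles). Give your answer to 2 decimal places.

3.00

The intersection is the polygon with vertices (7,6), (4,6), (4,7), (5,7), (7,7).
By the shoelace formula its area is 3.00.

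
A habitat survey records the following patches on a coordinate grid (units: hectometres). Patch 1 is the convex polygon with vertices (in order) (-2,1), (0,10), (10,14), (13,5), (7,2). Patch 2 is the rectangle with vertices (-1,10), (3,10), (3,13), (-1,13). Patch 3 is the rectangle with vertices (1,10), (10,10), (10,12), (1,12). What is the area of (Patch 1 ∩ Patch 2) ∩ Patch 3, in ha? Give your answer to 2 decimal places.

1.60

The region (Patch 1 ∩ Patch 2) ∩ Patch 3 is the polygon with vertices (3,10), (1,10), (1,10.4), (3,11.2).
By the shoelace formula its area is 1.60.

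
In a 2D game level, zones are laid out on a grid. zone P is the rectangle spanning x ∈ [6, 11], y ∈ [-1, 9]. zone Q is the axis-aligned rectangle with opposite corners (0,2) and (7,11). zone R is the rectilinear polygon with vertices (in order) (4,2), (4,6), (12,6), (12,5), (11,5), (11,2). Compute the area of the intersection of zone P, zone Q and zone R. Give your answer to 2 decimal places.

The intersection is the polygon with vertices (7,2), (6,2), (6,6), (7,6).
By the shoelace formula its area is 4.00.

4.00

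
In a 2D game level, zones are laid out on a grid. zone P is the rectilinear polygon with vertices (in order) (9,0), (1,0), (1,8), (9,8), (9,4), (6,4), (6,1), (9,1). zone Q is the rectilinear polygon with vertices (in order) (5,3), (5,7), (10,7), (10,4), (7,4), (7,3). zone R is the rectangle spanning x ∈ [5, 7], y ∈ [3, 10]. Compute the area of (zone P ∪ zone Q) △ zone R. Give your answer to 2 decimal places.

53.00

|zone P ∪ zone Q| = 59.
|(zone P ∪ zone Q) ∩ zone R| = 10.
|(zone P ∪ zone Q) △ zone R| = 59 + 14 − 20 = 53.00.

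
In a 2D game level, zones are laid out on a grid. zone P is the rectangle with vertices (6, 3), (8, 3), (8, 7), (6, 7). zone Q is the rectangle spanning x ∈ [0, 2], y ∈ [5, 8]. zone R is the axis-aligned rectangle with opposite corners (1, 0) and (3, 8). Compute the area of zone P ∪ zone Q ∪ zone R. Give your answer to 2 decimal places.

27.00

By inclusion–exclusion:
Individual areas: |zone P| = 8, |zone Q| = 6, |zone R| = 16.
|zone P∩zone Q| = 0 (no overlap).
|zone P∩zone R| = 0 (no overlap).
|zone Q∩zone R|: x∈[1,2], y∈[5,8] → 1·3 = 3.
|zone P∩zone Q∩zone R| = 0.
|zone P ∪ zone Q ∪ zone R| = 30 − 3 + 0 = 27.00.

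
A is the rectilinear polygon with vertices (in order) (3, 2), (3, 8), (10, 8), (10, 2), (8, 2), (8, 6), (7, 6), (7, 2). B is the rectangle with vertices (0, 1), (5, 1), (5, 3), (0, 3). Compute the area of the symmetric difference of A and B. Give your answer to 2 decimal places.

|A| = 38, |B| = 10, |A∩B| = 2.
|A △ B| = |A| + |B| − 2·|A∩B| = 38 + 10 − 4 = 44.00.

44.00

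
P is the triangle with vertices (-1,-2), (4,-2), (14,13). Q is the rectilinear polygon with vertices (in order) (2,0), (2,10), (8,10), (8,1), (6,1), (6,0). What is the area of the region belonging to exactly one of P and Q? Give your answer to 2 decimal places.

|P| = 37.5, |Q| = 58, |P∩Q| = 18.6667.
|P △ Q| = |P| + |Q| − 2·|P∩Q| = 37.5 + 58 − 37.3333 = 58.17.

58.17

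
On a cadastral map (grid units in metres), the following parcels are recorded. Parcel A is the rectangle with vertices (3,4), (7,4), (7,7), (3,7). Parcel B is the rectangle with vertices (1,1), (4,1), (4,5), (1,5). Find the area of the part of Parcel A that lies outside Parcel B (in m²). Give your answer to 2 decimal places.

|Parcel A∩Parcel B|: x∈[3,4], y∈[4,5] → 1·1 = 1.
|Parcel A| = 12.
|Parcel A ∖ Parcel B| = |Parcel A| − |Parcel A∩Parcel B| = 12 − 1 = 11.00.

11.00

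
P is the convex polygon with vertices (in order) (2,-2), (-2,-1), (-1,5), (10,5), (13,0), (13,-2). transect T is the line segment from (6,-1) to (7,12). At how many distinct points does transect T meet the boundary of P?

The segment meets the boundary at (6.462,5).

1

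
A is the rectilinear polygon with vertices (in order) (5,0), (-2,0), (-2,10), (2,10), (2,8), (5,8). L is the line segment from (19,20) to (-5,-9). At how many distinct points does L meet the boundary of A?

2

The segment meets the boundary at (2.448,0), (5,3.083).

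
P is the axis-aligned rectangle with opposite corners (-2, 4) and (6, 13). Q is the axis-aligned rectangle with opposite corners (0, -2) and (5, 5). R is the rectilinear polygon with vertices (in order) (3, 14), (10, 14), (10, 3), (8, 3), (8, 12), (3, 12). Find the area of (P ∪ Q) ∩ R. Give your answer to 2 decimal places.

The region (P ∪ Q) ∩ R is the polygon with vertices (6,13), (6,12), (3,12), (3,13).
By the shoelace formula its area is 3.00.

3.00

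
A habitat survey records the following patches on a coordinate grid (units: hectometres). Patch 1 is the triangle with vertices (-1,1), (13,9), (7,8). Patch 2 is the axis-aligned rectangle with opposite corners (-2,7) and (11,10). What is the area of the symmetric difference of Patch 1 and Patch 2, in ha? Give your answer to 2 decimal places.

|Patch 1| = 17, |Patch 2| = 39, |Patch 1∩Patch 2| = 5.2619.
|Patch 1 △ Patch 2| = |Patch 1| + |Patch 2| − 2·|Patch 1∩Patch 2| = 17 + 39 − 10.5238 = 45.48.

45.48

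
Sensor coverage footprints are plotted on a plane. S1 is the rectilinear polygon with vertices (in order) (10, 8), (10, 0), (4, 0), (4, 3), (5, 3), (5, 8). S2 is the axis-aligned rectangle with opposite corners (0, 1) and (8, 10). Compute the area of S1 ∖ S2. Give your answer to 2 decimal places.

20.00

|S1| = 43, |S1∩S2| = 23.
|S1 ∖ S2| = |S1| − |S1∩S2| = 43 − 23 = 20.00.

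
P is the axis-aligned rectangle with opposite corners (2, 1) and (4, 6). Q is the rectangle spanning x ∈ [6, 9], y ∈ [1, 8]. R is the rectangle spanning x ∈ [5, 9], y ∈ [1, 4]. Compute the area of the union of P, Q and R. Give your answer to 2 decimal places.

34.00

By inclusion–exclusion:
Individual areas: |P| = 10, |Q| = 21, |R| = 12.
|P∩Q| = 0 (no overlap).
|P∩R| = 0 (no overlap).
|Q∩R|: x∈[6,9], y∈[1,4] → 3·3 = 9.
|P∩Q∩R| = 0.
|P ∪ Q ∪ R| = 43 − 9 + 0 = 34.00.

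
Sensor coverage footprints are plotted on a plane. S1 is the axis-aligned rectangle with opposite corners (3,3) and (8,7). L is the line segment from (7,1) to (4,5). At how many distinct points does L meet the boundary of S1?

The segment meets the boundary at (5.5,3).

1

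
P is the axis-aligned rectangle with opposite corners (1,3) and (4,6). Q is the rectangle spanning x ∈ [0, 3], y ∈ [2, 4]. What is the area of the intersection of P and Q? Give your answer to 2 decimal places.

2.00

|P∩Q|: x∈[1,3], y∈[3,4] → 2·1 = 2.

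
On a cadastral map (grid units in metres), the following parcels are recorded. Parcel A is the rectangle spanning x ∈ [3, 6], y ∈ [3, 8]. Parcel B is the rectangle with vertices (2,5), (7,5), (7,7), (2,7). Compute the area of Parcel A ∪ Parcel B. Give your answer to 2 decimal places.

19.00

By inclusion–exclusion:
Individual areas: |Parcel A| = 15, |Parcel B| = 10.
|Parcel A∩Parcel B|: x∈[3,6], y∈[5,7] → 3·2 = 6.
|Parcel A ∪ Parcel B| = 25 − 6 = 19.00.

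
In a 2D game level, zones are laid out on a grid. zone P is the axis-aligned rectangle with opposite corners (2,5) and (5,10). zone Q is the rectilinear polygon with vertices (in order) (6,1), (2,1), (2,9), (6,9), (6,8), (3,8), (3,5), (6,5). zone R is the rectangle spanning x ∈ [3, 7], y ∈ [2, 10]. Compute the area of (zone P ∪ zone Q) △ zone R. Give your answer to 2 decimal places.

|zone P ∪ zone Q| = 32.
|(zone P ∪ zone Q) ∩ zone R| = 20.
|(zone P ∪ zone Q) △ zone R| = 32 + 32 − 40 = 24.00.

24.00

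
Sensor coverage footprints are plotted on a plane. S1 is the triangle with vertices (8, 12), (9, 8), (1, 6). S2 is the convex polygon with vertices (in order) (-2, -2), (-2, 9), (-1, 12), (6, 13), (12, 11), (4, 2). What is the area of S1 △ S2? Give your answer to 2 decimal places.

|S1| = 17, |S2| = 118, |S1∩S2| = 17.
|S1 △ S2| = |S1| + |S2| − 2·|S1∩S2| = 17 + 118 − 34 = 101.00.

101.00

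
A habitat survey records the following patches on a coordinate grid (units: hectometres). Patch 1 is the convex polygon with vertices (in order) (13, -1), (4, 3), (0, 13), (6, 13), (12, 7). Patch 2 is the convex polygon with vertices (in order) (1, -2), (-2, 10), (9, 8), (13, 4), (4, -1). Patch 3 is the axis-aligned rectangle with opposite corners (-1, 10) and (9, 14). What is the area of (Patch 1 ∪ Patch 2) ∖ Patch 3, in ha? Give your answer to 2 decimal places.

|Patch 1 ∪ Patch 2| = 150.0208.
|(Patch 1 ∪ Patch 2) ∩ Patch 3| = 20.7.
|(Patch 1 ∪ Patch 2) ∖ Patch 3| = 150.0208 − 20.7 = 129.32.

129.32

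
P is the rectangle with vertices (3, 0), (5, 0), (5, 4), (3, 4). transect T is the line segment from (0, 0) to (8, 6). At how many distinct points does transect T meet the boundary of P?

The segment meets the boundary at (5,3.75), (3,2.25).

2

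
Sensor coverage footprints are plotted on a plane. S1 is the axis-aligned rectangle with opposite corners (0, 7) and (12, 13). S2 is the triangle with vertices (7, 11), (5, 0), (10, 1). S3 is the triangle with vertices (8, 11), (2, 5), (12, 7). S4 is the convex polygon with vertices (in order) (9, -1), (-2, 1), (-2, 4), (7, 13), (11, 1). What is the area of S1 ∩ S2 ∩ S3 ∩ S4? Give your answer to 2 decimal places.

3.63

The intersection is the polygon with vertices (7.231,10.231), (8.2,7), (6.273,7), (6.778,9.778).
By the shoelace formula its area is 3.63.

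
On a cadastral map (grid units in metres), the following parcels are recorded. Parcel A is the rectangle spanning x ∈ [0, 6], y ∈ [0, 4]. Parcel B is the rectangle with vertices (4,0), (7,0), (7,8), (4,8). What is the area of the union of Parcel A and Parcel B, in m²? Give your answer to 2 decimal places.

40.00

By inclusion–exclusion:
Individual areas: |Parcel A| = 24, |Parcel B| = 24.
|Parcel A∩Parcel B|: x∈[4,6], y∈[0,4] → 2·4 = 8.
|Parcel A ∪ Parcel B| = 48 − 8 = 40.00.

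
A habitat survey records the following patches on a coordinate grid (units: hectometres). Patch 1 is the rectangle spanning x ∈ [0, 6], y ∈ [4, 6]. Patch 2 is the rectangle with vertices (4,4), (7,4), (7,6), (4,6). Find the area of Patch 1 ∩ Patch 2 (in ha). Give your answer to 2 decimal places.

4.00

|Patch 1∩Patch 2|: x∈[4,6], y∈[4,6] → 2·2 = 4.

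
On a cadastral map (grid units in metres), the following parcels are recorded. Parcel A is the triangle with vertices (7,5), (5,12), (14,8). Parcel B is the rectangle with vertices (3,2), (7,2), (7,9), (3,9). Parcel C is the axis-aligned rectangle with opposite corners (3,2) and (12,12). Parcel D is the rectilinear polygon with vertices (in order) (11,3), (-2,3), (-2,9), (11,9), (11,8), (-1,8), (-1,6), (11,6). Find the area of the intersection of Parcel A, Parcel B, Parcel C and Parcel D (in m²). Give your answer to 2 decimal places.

1.14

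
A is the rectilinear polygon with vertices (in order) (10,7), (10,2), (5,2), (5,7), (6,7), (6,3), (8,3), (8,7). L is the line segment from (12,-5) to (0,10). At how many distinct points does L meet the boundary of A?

2

The segment meets the boundary at (5,3.75), (6.4,2).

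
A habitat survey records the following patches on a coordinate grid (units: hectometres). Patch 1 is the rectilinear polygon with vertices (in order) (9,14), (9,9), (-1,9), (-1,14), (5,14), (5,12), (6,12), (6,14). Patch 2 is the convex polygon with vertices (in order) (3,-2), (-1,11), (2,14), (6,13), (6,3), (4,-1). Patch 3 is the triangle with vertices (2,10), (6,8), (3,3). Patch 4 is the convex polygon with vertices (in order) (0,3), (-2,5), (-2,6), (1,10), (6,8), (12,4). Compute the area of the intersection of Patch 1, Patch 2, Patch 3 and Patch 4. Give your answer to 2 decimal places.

0.39

The intersection is the polygon with vertices (2.061,9.576), (3.5,9), (2.143,9).
By the shoelace formula its area is 0.39.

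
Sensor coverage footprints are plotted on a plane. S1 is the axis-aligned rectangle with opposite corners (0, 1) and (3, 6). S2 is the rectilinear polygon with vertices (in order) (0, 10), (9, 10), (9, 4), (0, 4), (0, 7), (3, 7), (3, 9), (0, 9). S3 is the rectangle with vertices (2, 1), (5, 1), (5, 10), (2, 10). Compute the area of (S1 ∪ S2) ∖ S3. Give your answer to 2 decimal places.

38.00

|S1 ∪ S2| = 57.
|(S1 ∪ S2) ∩ S3| = 19.
|(S1 ∪ S2) ∖ S3| = 57 − 19 = 38.00.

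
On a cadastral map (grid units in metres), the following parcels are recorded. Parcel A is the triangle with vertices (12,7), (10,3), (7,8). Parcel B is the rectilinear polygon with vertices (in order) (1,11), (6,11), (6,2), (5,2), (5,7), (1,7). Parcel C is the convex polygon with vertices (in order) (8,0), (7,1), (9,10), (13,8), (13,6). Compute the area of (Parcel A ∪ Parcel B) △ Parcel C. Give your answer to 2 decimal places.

47.98

|Parcel A ∪ Parcel B| = 36.
|(Parcel A ∪ Parcel B) ∩ Parcel C| = 9.7602.
|(Parcel A ∪ Parcel B) △ Parcel C| = 36 + 31.5 − 19.5204 = 47.98.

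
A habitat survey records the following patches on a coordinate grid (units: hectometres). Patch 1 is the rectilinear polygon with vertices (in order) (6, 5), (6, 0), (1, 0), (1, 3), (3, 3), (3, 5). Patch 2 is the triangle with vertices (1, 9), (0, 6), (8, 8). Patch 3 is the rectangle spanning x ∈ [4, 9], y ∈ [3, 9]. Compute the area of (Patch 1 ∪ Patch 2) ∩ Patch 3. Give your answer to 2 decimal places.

|Patch 1 ∪ Patch 2| = 32.
|(Patch 1 ∪ Patch 2) ∩ Patch 3| = 7.14.

7.14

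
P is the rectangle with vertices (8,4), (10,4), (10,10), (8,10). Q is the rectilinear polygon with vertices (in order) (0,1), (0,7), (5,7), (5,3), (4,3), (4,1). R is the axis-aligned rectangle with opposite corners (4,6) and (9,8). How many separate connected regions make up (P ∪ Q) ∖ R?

2

(P ∪ Q) ∖ R splits into 2 disjoint pieces (area 10, area 27).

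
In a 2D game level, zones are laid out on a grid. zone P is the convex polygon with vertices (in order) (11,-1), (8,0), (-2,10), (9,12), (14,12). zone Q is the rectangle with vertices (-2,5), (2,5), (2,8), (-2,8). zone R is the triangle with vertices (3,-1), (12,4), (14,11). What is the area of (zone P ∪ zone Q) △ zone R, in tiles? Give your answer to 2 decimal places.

106.32

|zone P ∪ zone Q| = 126.
|(zone P ∪ zone Q) ∩ zone R| = 23.0915.
|(zone P ∪ zone Q) △ zone R| = 126 + 26.5 − 46.1829 = 106.32.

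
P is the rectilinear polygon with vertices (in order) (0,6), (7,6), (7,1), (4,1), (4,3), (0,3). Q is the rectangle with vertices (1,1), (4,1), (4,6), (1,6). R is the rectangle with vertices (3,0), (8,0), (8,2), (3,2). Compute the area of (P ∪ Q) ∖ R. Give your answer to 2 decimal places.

|P ∪ Q| = 33.
|(P ∪ Q) ∩ R| = 4.
|(P ∪ Q) ∖ R| = 33 − 4 = 29.00.

29.00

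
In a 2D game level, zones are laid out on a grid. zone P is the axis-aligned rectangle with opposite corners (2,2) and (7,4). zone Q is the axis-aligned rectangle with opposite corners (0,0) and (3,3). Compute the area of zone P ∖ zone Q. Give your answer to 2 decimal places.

|zone P∩zone Q|: x∈[2,3], y∈[2,3] → 1·1 = 1.
|zone P| = 10.
|zone P ∖ zone Q| = |zone P| − |zone P∩zone Q| = 10 − 1 = 9.00.

9.00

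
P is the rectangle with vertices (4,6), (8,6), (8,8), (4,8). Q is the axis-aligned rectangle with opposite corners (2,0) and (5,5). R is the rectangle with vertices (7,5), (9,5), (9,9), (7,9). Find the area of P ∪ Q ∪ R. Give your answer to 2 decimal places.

29.00

By inclusion–exclusion:
Individual areas: |P| = 8, |Q| = 15, |R| = 8.
|P∩Q| = 0 (no overlap).
|P∩R|: x∈[7,8], y∈[6,8] → 1·2 = 2.
|Q∩R| = 0 (no overlap).
|P∩Q∩R| = 0.
|P ∪ Q ∪ R| = 31 − 2 + 0 = 29.00.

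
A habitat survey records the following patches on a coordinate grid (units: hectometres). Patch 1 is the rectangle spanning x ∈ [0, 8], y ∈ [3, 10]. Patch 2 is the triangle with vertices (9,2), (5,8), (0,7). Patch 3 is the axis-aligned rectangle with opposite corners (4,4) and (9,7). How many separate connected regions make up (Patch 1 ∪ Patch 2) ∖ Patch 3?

1

(Patch 1 ∪ Patch 2) ∖ Patch 3 is a single connected region.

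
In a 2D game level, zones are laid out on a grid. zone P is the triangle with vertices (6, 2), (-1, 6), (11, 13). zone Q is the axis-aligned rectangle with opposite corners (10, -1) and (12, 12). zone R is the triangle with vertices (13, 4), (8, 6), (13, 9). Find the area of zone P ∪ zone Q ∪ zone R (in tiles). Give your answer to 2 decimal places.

By inclusion–exclusion:
Individual areas: |zone P| = 48.5, |zone Q| = 26, |zone R| = 12.5.
|zone P∩zone Q| = 0.3273.
|zone P∩zone R| = 0.
|zone Q∩zone R| = 6.
|zone P∩zone Q∩zone R| = 0.
|zone P ∪ zone Q ∪ zone R| = 87 − 6.3273 + 0 = 80.67.

80.67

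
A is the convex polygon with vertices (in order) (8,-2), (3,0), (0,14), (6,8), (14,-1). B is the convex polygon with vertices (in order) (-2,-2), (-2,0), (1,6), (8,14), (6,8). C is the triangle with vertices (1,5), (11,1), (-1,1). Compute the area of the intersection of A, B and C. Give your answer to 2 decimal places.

0.54

The intersection is the polygon with vertices (2.282,3.352), (2.016,4.594), (2.97,4.212).
By the shoelace formula its area is 0.54.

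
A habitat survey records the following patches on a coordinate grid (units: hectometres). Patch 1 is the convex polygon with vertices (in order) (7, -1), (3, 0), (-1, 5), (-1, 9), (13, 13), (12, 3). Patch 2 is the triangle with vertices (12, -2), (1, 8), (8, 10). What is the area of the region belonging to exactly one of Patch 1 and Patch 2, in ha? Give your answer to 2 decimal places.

95.05

|Patch 1| = 133, |Patch 2| = 46, |Patch 1∩Patch 2| = 41.9756.
|Patch 1 △ Patch 2| = |Patch 1| + |Patch 2| − 2·|Patch 1∩Patch 2| = 133 + 46 − 83.9513 = 95.05.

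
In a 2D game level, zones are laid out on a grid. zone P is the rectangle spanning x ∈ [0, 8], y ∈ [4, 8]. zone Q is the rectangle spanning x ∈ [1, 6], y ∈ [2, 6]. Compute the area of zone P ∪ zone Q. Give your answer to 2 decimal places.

42.00

By inclusion–exclusion:
Individual areas: |zone P| = 32, |zone Q| = 20.
|zone P∩zone Q|: x∈[1,6], y∈[4,6] → 5·2 = 10.
|zone P ∪ zone Q| = 52 − 10 = 42.00.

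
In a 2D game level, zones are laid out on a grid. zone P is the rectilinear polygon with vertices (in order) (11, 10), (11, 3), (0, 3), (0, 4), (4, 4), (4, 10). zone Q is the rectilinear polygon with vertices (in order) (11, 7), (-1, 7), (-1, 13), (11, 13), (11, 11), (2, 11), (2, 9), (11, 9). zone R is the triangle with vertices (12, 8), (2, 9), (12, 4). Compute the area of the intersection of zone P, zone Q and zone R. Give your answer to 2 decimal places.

The intersection is the polygon with vertices (6,7), (4,8), (4,8.8), (11,8.1), (11,7).
By the shoelace formula its area is 9.15.

9.15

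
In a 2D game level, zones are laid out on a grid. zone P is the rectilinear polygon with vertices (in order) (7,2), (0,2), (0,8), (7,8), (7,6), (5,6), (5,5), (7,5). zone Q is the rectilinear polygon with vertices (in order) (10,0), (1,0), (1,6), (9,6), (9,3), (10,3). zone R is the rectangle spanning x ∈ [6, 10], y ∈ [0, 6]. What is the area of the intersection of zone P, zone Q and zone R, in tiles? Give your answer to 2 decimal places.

3.00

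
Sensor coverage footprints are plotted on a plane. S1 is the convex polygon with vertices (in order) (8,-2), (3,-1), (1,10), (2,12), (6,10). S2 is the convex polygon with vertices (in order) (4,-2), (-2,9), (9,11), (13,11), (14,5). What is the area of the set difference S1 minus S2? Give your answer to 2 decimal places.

9.21

|S1| = 61.5, |S1∩S2| = 52.2889.
|S1 ∖ S2| = |S1| − |S1∩S2| = 61.5 − 52.2889 = 9.21.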